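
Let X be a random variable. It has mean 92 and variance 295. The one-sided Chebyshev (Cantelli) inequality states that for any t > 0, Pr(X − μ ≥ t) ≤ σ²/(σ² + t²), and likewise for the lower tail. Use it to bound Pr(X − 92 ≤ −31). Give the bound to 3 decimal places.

Here σ² = 295 and t = 31, so σ² + t² = 1256.
Cantelli's bound: 295/1256 = 0.2349.

0.235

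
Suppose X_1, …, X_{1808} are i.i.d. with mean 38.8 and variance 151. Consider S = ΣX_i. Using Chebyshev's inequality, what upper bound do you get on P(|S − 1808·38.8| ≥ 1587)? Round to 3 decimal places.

Var(S) = n·Var(X_i) = 1808·151 = 273008.
Chebyshev: P(|S − 1808·38.8| ≥ 1587) ≤ Var(S)/1587² = 273008/2518569 = 0.1084.

0.108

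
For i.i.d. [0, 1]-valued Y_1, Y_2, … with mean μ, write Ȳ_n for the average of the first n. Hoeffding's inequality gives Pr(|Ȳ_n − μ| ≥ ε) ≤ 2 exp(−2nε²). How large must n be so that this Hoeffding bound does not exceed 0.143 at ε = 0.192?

36

Require 2·exp(−2nε²) ≤ 0.143, i.e. 2nε² ≥ ln(2/0.143) = 2.638058.
So n ≥ 2.638058 / (2·0.192²) = 35.781.
The smallest integer n is 36.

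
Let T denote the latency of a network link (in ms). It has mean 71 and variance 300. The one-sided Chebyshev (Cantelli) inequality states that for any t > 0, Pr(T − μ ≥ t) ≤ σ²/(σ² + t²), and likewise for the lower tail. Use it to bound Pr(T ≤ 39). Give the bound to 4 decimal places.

Here σ² = 300 and t = 32, so σ² + t² = 1324.
Cantelli's bound: 300/1324 = 0.2266.

0.2266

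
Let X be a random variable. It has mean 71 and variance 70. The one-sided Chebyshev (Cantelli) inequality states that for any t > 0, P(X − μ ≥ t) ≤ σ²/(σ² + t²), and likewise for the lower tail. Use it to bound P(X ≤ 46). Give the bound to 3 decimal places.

Here σ² = 70 and t = 25, so σ² + t² = 695.
Cantelli's bound: 70/695 = 0.1007.

0.101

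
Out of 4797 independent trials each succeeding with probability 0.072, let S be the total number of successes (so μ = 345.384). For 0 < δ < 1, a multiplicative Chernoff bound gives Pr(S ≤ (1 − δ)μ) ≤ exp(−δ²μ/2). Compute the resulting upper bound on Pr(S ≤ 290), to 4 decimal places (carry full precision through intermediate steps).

0.0118

Write 290 = (1 − δ)μ, so δ = 1 − 290/345.384 = 0.1603549…
Then the exponent is δ²μ/2 = (μ − 290)²/(2μ) = 4.440547.
Bound = exp(−4.440547) = 0.01179.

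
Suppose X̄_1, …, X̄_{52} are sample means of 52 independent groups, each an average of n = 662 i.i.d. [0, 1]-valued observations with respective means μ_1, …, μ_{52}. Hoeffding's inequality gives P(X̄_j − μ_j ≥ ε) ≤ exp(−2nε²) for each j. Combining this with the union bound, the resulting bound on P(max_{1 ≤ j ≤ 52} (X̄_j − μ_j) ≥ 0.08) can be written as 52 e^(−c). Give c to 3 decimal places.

8.474

Union bound over the 52 events: P(max_{1 ≤ j ≤ 52} (X̄_j − μ_j) ≥ 0.08) ≤ 52·exp(−2nε²) = 52 exp(−2·662·0.08²).
So c = 2·662·0.08² = 8.4736.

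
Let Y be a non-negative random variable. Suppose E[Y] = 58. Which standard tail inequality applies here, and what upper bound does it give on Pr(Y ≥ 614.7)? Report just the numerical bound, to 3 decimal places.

0.094

Only the mean of a non-negative variable is known, so Markov's inequality is the applicable tail bound.
Markov's inequality: for a non-negative random variable, Pr(Y ≥ a) ≤ E[Y]/a.
Here E[Y] = 58 and a = 614.7, so the bound is 58/614.7 = 0.0944.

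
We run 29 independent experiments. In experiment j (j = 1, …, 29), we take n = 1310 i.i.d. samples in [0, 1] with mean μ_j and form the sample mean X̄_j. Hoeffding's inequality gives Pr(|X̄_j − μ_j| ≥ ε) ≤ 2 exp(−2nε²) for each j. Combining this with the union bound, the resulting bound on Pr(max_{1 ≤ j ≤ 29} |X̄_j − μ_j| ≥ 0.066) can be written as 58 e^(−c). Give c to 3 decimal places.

11.413

Union bound over the 29 events: Pr(max_{1 ≤ j ≤ 29} |X̄_j − μ_j| ≥ 0.066) ≤ 29·2·exp(−2nε²) = 58 exp(−2·1310·0.066²).
So c = 2·1310·0.066² = 11.4127.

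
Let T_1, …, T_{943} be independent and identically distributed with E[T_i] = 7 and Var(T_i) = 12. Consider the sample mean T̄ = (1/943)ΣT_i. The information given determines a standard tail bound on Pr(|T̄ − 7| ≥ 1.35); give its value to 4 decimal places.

0.0070

With mean and variance of each term known, Chebyshev's inequality bounds the deviation of the sum (or sample mean).
Var(T̄) = Var(T_i)/n = 12/943 = 0.012725.
Chebyshev: Pr(|T̄ − 7| ≥ 1.35) ≤ Var(T̄)/(1.35)² = 12/(943·1.35²) = 0.0070.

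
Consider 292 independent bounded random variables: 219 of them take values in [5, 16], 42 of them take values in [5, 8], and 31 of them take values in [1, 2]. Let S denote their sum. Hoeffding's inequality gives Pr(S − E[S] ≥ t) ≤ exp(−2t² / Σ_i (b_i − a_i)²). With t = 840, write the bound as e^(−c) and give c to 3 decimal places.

52.445

Σ(b_i − a_i)² = 219·11² + 42·3² + 31·1² = 26908.
c = 2t² / 26908 = 2·840² / 26908 = 52.4454.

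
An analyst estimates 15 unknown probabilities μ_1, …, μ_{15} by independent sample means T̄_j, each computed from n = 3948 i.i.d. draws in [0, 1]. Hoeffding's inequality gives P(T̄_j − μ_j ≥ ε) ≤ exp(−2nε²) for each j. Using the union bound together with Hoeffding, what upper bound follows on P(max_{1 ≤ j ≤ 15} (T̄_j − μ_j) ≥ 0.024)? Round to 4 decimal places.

Per-experiment Hoeffding bound: exp(−2·3948·0.024²) = exp(−4.54810) = 0.010587.
Union bound over 15 events: 15·0.010587 = 0.15881.

0.1588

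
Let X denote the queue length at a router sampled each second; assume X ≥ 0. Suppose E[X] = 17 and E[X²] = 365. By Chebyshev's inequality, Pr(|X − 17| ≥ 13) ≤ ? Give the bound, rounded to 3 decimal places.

Var(X) = E[X²] − (E[X])² = 365 − 289 = 76.
Chebyshev's inequality: Pr(|X − μ| ≥ t) ≤ Var(X)/t² = 76/169 = 0.4497.

0.450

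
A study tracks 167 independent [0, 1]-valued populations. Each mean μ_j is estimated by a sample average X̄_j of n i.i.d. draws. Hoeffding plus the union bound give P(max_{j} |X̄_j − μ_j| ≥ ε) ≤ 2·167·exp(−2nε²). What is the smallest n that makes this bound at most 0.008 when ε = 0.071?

1056

Need 2·167·exp(−2nε²) ≤ 0.008, i.e. exp(−2nε²) ≤ 0.008/334.
So 2nε² ≥ ln(334/0.008) = 10.639455.
Hence n ≥ 10.639455/(2·0.071²) = 1055.292.
The smallest integer n is 1056.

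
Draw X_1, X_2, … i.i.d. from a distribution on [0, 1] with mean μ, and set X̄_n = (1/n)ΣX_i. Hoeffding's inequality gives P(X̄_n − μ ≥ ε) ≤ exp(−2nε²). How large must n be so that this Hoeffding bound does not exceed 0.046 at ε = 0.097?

164

Require exp(−2nε²) ≤ 0.046, i.e. 2nε² ≥ ln(1/0.046) = 3.079114.
So n ≥ 3.079114 / (2·0.097²) = 163.626.
The smallest integer n is 164.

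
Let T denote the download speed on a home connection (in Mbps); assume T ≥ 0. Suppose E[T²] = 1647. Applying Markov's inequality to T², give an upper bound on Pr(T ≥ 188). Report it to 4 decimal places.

Since T ≥ 0, the event {T ≥ 188} is the same as {T² ≥ 35344}.
Markov's inequality applied to T² gives Pr(T² ≥ 35344) ≤ E[T²]/35344 = 1647/35344 = 0.0466.

0.0466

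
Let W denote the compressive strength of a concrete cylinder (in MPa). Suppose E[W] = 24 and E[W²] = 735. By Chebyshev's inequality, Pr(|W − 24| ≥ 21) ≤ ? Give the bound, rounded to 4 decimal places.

0.3605

Var(W) = E[W²] − (E[W])² = 735 − 576 = 159.
Chebyshev's inequality: Pr(|W − μ| ≥ t) ≤ Var(W)/t² = 159/441 = 0.3605.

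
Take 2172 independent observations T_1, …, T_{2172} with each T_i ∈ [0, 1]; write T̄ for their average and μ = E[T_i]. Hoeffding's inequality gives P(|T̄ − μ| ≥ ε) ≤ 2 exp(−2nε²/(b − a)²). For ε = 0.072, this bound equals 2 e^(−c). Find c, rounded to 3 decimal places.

c = 2nε²/(b − a)² = 2·2172·0.072² / 1² = 22.5193.

22.519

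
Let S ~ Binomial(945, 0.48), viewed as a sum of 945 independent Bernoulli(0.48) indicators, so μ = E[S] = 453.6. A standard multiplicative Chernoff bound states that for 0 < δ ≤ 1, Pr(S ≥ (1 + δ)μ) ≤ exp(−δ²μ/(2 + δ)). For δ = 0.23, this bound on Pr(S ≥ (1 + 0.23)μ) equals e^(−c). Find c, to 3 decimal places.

c = δ²μ/(2 + δ) = 0.23²·453.6/(2 + 0.23) = 10.7603.

10.760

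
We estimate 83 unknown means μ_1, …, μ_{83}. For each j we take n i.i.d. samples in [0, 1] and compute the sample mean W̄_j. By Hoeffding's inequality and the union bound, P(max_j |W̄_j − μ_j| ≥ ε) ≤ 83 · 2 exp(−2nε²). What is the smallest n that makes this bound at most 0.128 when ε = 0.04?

Need 2·83·exp(−2nε²) ≤ 0.128, i.e. exp(−2nε²) ≤ 0.128/166.
So 2nε² ≥ ln(166/0.128) = 7.167713.
Hence n ≥ 7.167713/(2·0.04²) = 2239.910.
The smallest integer n is 2240.

2240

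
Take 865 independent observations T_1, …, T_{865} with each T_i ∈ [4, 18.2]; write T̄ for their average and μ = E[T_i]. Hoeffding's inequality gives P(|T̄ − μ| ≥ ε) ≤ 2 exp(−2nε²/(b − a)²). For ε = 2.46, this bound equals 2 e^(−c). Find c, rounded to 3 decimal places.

c = 2nε²/(b − a)² = 2·865·2.46² / 14.2² = 51.9206.

51.921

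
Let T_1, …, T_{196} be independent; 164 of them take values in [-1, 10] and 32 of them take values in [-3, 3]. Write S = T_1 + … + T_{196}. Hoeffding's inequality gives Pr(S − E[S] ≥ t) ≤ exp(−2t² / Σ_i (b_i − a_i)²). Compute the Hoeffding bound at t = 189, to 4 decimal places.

Σ(b_i − a_i)² = 164·11² + 32·6² = 20996.
Exponent = 2·189² / 20996 = 3.40265.
Bound = exp(−3.40265) = 0.03329.

0.0333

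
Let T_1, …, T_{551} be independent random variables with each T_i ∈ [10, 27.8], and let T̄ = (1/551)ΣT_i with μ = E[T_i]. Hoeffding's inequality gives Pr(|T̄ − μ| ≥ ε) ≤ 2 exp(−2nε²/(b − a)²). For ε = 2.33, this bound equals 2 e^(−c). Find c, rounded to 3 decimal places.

18.882

c = 2nε²/(b − a)² = 2·551·2.33² / 17.8² = 18.8822.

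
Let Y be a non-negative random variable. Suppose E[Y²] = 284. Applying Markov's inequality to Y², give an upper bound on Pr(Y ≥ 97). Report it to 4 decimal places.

0.0302

Since Y ≥ 0, the event {Y ≥ 97} is the same as {Y² ≥ 9409}.
Markov's inequality applied to Y² gives Pr(Y² ≥ 9409) ≤ E[Y²]/9409 = 284/9409 = 0.0302.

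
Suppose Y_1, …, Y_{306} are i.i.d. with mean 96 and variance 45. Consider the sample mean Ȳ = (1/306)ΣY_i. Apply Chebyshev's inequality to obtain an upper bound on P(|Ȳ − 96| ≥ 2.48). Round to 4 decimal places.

0.0239

Var(Ȳ) = Var(Y_i)/n = 45/306 = 0.14706.
Chebyshev: P(|Ȳ − 96| ≥ 2.48) ≤ Var(Ȳ)/(2.48)² = 45/(306·2.48²) = 0.0239.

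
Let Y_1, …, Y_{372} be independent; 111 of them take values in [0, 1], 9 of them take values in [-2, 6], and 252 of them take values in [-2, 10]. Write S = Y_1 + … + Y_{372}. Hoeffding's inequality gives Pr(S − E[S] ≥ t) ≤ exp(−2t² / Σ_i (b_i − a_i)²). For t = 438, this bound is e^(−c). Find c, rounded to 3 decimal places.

Σ(b_i − a_i)² = 111·1² + 9·8² + 252·12² = 36975.
c = 2t² / 36975 = 2·438² / 36975 = 10.3770.

10.377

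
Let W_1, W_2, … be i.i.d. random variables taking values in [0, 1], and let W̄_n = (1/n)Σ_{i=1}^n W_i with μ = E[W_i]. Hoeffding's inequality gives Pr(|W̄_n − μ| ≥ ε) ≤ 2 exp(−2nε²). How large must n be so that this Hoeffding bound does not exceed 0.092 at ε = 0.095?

Require 2·exp(−2nε²) ≤ 0.092, i.e. 2nε² ≥ ln(2/0.092) = 3.079114.
So n ≥ 3.079114 / (2·0.095²) = 170.588.
The smallest integer n is 171.

171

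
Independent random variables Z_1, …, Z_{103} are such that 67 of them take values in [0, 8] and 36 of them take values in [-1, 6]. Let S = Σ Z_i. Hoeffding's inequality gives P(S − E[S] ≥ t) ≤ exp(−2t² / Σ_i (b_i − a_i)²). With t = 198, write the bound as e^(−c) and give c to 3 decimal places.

Σ(b_i − a_i)² = 67·8² + 36·7² = 6052.
c = 2t² / 6052 = 2·198² / 6052 = 12.9557.

12.956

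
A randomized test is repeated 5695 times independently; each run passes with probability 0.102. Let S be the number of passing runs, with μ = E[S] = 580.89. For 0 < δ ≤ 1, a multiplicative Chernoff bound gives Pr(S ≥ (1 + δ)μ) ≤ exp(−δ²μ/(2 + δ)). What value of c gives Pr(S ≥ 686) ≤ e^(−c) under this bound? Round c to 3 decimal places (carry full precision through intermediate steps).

8.721

Write 686 = (1 + δ)μ, so δ = 686/580.89 − 1 = 0.1809465…
Then the exponent is δ²μ/(2 + δ) = (686 − μ)² / (μ·(2 + δ)) = 8.720656.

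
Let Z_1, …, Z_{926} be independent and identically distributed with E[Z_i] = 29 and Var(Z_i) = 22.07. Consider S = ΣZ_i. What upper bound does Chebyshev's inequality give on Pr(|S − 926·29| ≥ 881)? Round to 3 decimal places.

0.026

Var(S) = n·Var(Z_i) = 926·22.07 = 20436.82.
Chebyshev: Pr(|S − 926·29| ≥ 881) ≤ Var(S)/881² = 20436.82/776161 = 0.0263.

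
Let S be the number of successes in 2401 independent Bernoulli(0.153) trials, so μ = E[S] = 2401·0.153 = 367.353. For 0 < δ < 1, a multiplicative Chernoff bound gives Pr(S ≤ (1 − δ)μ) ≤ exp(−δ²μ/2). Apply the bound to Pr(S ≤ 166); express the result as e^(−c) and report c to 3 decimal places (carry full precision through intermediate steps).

Write 166 = (1 − δ)μ, so δ = 1 − 166/367.353 = 0.5481186…
Then the exponent is δ²μ/2 = (μ − 166)²/(2μ) = 55.182659.

55.183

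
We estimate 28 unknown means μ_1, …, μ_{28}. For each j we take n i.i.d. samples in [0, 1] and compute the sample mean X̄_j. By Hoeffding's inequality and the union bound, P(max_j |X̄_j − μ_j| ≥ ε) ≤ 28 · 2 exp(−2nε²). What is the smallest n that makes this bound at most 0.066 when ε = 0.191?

93

Need 2·28·exp(−2nε²) ≤ 0.066, i.e. exp(−2nε²) ≤ 0.066/56.
So 2nε² ≥ ln(56/0.066) = 6.743452.
Hence n ≥ 6.743452/(2·0.191²) = 92.424.
The smallest integer n is 93.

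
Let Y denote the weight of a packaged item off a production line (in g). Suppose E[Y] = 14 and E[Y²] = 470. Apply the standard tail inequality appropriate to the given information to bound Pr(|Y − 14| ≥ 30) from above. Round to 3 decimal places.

0.304

The first two moments determine the variance, so Chebyshev's inequality is the sharpest standard bound available.
Var(Y) = E[Y²] − (E[Y])² = 470 − 196 = 274.
Chebyshev's inequality: Pr(|Y − μ| ≥ t) ≤ Var(Y)/t² = 274/900 = 0.3044.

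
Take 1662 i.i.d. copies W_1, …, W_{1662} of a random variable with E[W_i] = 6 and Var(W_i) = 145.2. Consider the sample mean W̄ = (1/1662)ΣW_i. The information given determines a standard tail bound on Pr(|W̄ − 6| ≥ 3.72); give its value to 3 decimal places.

0.006

With mean and variance of each term known, Chebyshev's inequality bounds the deviation of the sum (or sample mean).
Var(W̄) = Var(W_i)/n = 145.2/1662 = 0.087365.
Chebyshev: Pr(|W̄ − 6| ≥ 3.72) ≤ Var(W̄)/(3.72)² = 145.2/(1662·3.72²) = 0.0063.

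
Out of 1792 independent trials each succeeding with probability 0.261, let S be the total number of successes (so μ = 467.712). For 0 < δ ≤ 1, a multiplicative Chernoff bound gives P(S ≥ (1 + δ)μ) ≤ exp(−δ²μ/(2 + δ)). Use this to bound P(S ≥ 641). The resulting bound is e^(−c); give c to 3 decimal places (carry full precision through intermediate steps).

Write 641 = (1 + δ)μ, so δ = 641/467.712 − 1 = 0.3705015…
Then the exponent is δ²μ/(2 + δ) = (641 − μ)² / (μ·(2 + δ)) = 27.084338.

27.084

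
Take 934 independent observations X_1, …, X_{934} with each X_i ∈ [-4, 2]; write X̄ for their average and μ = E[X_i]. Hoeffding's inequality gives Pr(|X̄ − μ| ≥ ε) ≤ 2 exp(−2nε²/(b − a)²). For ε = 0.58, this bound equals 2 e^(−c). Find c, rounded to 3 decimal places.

c = 2nε²/(b − a)² = 2·934·0.58² / 6² = 17.4554.

17.455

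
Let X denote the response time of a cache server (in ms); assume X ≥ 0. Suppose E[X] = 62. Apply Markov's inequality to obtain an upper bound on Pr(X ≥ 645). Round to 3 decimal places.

0.096

Markov's inequality: for a non-negative random variable, Pr(X ≥ a) ≤ E[X]/a.
Here E[X] = 62 and a = 645, so the bound is 62/645 = 0.0961.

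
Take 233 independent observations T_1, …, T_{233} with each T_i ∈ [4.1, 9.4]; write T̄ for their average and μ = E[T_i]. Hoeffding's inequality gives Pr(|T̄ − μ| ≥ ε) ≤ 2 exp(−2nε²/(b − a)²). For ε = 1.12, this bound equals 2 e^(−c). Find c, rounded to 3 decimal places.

20.810

c = 2nε²/(b − a)² = 2·233·1.12² / 5.3² = 20.8099.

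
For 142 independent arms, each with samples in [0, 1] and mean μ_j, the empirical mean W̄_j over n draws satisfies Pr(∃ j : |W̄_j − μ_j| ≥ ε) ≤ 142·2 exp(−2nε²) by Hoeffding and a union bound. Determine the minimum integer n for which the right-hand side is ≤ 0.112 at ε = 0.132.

Need 2·142·exp(−2nε²) ≤ 0.112, i.e. exp(−2nε²) ≤ 0.112/284.
So 2nε² ≥ ln(284/0.112) = 7.838231.
Hence n ≥ 7.838231/(2·0.132²) = 224.926.
The smallest integer n is 225.

225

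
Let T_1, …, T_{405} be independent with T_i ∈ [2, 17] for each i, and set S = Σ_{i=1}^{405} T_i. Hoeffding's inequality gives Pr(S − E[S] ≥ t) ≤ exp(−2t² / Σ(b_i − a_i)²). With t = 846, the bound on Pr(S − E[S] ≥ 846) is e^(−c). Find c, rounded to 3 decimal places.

15.708

Σ(b_i − a_i)² = 405·(15)² = 91125.
c = 2t²/91125 = 2·846²/91125 = 15.7084.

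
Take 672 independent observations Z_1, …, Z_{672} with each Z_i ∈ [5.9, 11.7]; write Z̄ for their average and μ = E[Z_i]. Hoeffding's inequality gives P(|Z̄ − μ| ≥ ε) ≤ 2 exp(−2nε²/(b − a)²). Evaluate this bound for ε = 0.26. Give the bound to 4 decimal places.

0.1343

Exponent: 2nε²/(b − a)² = 2·672·0.26² / 5.8² = 2.70078.
Bound = 2·exp(−2.70078) = 0.13431.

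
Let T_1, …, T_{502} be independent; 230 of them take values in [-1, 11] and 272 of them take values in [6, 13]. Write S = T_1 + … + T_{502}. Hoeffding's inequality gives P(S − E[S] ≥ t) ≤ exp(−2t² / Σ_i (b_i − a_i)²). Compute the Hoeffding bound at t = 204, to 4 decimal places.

0.1666

Σ(b_i − a_i)² = 230·12² + 272·7² = 46448.
Exponent = 2·204² / 46448 = 1.79194.
Bound = exp(−1.79194) = 0.16664.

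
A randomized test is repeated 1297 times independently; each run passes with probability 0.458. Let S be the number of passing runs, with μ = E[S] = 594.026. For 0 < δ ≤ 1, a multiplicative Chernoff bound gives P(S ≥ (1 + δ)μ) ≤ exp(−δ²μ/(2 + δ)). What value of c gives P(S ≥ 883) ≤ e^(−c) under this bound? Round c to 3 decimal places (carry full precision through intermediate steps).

Write 883 = (1 + δ)μ, so δ = 883/594.026 − 1 = 0.4864669…
Then the exponent is δ²μ/(2 + δ) = (883 − μ)² / (μ·(2 + δ)) = 56.536562.

56.537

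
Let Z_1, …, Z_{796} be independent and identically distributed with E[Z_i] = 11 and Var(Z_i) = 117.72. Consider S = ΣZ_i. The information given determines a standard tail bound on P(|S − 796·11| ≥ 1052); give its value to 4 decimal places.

0.0847

With mean and variance of each term known, Chebyshev's inequality bounds the deviation of the sum (or sample mean).
Var(S) = n·Var(Z_i) = 796·117.72 = 93705.12.
Chebyshev: P(|S − 796·11| ≥ 1052) ≤ Var(S)/1052² = 93705.12/1106704 = 0.0847.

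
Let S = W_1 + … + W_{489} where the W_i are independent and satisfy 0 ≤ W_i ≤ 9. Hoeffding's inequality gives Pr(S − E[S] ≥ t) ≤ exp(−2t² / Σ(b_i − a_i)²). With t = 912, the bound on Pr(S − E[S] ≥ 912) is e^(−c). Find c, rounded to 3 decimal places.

41.998

Σ(b_i − a_i)² = 489·(9)² = 39609.
c = 2t²/39609 = 2·912²/39609 = 41.9977.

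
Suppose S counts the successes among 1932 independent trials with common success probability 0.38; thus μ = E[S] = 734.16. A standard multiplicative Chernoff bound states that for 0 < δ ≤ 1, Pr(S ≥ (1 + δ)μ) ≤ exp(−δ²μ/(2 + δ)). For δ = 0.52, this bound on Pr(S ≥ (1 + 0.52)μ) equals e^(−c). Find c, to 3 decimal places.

c = δ²μ/(2 + δ) = 0.52²·734.16/(2 + 0.52) = 78.7765.

78.777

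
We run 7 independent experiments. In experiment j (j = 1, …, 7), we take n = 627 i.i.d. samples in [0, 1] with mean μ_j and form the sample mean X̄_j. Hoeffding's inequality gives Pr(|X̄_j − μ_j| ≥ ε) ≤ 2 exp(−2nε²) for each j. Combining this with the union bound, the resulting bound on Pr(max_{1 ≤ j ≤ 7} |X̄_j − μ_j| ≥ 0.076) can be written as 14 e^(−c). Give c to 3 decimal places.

7.243

Union bound over the 7 events: Pr(max_{1 ≤ j ≤ 7} |X̄_j − μ_j| ≥ 0.076) ≤ 7·2·exp(−2nε²) = 14 exp(−2·627·0.076²).
So c = 2·627·0.076² = 7.2431.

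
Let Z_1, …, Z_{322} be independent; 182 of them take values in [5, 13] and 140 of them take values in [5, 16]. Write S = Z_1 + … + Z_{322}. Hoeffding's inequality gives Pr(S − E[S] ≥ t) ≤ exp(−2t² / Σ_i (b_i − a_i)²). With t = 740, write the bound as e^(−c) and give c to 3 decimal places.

Σ(b_i − a_i)² = 182·8² + 140·11² = 28588.
c = 2t² / 28588 = 2·740² / 28588 = 38.3098.

38.310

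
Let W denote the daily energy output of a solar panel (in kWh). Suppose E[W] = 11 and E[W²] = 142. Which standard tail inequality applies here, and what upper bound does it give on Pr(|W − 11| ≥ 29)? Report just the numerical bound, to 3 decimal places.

0.025

The first two moments determine the variance, so Chebyshev's inequality is the sharpest standard bound available.
Var(W) = E[W²] − (E[W])² = 142 − 121 = 21.
Chebyshev's inequality: Pr(|W − μ| ≥ t) ≤ Var(W)/t² = 21/841 = 0.0250.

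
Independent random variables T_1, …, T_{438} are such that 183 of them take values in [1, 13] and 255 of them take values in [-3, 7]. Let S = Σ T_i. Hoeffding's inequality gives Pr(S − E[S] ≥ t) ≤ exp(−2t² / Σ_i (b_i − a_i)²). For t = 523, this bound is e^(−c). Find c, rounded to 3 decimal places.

Σ(b_i − a_i)² = 183·12² + 255·10² = 51852.
c = 2t² / 51852 = 2·523² / 51852 = 10.5504.

10.550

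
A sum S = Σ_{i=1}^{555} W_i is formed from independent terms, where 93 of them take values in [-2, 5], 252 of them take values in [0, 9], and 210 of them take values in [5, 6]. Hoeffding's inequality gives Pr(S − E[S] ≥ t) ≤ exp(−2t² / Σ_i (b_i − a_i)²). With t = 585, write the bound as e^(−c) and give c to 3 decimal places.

27.183

Σ(b_i − a_i)² = 93·7² + 252·9² + 210·1² = 25179.
c = 2t² / 25179 = 2·585² / 25179 = 27.1834.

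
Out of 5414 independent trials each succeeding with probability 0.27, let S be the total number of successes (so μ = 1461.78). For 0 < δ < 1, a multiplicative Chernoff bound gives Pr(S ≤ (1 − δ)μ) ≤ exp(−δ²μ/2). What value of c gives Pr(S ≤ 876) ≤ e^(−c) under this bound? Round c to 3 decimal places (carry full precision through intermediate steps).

Write 876 = (1 − δ)μ, so δ = 1 − 876/1461.78 = 0.4007306…
Then the exponent is δ²μ/2 = (μ − 876)²/(2μ) = 117.369990.

117.370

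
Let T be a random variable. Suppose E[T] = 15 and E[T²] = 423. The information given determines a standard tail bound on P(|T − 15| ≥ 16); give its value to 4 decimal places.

The first two moments determine the variance, so Chebyshev's inequality is the sharpest standard bound available.
Var(T) = E[T²] − (E[T])² = 423 − 225 = 198.
Chebyshev's inequality: P(|T − μ| ≥ t) ≤ Var(T)/t² = 198/256 = 0.7734.

0.7734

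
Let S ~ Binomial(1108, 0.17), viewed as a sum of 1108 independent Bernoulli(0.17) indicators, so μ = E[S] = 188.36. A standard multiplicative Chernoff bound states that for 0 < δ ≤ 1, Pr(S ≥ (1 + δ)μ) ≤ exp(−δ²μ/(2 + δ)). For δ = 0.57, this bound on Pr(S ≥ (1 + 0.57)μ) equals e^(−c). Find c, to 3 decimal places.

23.813

c = δ²μ/(2 + δ) = 0.57²·188.36/(2 + 0.57) = 23.8125.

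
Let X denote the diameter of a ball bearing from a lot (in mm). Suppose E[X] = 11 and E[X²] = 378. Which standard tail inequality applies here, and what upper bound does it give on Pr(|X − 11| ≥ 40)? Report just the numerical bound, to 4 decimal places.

0.1606

The first two moments determine the variance, so Chebyshev's inequality is the sharpest standard bound available.
Var(X) = E[X²] − (E[X])² = 378 − 121 = 257.
Chebyshev's inequality: Pr(|X − μ| ≥ t) ≤ Var(X)/t² = 257/1600 = 0.1606.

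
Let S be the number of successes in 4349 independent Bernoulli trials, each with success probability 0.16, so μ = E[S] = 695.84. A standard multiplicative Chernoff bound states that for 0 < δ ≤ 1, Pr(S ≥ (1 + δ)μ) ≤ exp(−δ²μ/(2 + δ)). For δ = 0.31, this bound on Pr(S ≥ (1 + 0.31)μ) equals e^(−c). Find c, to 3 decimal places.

c = δ²μ/(2 + δ) = 0.31²·695.84/(2 + 0.31) = 28.9481.

28.948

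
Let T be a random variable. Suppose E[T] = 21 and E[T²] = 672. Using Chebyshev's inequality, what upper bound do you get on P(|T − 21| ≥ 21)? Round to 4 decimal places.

Var(T) = E[T²] − (E[T])² = 672 − 441 = 231.
Chebyshev's inequality: P(|T − μ| ≥ t) ≤ Var(T)/t² = 231/441 = 0.5238.

0.5238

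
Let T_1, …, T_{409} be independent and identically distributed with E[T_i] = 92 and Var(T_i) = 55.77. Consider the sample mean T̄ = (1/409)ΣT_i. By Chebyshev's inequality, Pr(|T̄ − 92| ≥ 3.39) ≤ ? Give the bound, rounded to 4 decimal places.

Var(T̄) = Var(T_i)/n = 55.77/409 = 0.13636.
Chebyshev: Pr(|T̄ − 92| ≥ 3.39) ≤ Var(T̄)/(3.39)² = 55.77/(409·3.39²) = 0.0119.

0.0119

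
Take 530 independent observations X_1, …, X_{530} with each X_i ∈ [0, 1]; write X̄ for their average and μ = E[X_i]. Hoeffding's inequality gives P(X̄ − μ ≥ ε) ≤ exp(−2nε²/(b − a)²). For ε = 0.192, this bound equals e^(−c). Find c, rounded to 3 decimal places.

39.076

c = 2nε²/(b − a)² = 2·530·0.192² / 1² = 39.0758.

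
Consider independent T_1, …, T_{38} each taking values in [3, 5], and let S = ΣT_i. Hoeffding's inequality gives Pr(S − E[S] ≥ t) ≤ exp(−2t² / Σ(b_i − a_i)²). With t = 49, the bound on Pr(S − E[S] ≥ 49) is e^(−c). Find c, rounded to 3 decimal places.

Σ(b_i − a_i)² = 38·(2)² = 152.
c = 2t²/152 = 2·49²/152 = 31.5921.

31.592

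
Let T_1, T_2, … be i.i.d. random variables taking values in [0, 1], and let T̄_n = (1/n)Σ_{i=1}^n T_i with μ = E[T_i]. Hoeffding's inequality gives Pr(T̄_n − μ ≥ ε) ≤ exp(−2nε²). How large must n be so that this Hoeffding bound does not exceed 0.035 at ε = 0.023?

Require exp(−2nε²) ≤ 0.035, i.e. 2nε² ≥ ln(1/0.035) = 3.352407.
So n ≥ 3.352407 / (2·0.023²) = 3168.627.
The smallest integer n is 3169.

3169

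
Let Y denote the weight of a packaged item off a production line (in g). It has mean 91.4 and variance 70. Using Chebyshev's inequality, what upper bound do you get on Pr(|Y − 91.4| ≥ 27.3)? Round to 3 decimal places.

Chebyshev: Pr(|Y − μ| ≥ t) ≤ Var(Y)/t².
Bound = 70 / 745.29 = 0.0939.

0.094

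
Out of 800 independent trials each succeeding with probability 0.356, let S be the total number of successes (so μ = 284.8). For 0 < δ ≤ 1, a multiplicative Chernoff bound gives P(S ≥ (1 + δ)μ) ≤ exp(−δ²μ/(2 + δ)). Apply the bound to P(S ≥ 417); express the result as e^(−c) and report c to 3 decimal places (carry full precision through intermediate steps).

24.903

Write 417 = (1 + δ)μ, so δ = 417/284.8 − 1 = 0.4641854…
Then the exponent is δ²μ/(2 + δ) = (417 − μ)² / (μ·(2 + δ)) = 24.902878.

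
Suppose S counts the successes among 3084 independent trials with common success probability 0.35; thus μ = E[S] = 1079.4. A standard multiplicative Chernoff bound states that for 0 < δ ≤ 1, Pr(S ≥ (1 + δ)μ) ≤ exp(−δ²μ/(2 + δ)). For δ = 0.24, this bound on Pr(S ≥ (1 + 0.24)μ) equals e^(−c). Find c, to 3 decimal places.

27.756

c = δ²μ/(2 + δ) = 0.24²·1079.4/(2 + 0.24) = 27.7560.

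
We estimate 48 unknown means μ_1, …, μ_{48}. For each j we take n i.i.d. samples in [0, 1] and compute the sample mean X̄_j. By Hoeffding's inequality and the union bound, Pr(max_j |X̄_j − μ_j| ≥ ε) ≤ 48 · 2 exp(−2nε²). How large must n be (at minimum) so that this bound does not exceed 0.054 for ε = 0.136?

203

Need 2·48·exp(−2nε²) ≤ 0.054, i.e. exp(−2nε²) ≤ 0.054/96.
So 2nε² ≥ ln(96/0.054) = 7.483119.
Hence n ≥ 7.483119/(2·0.136²) = 202.290.
The smallest integer n is 203.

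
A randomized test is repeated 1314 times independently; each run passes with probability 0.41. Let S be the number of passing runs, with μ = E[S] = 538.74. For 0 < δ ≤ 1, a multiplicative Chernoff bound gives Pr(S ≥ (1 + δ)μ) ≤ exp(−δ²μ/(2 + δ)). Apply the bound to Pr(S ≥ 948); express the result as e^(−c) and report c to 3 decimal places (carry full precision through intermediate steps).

Write 948 = (1 + δ)μ, so δ = 948/538.74 − 1 = 0.7596614…
Then the exponent is δ²μ/(2 + δ) = (948 − μ)² / (μ·(2 + δ)) = 112.658399.

112.658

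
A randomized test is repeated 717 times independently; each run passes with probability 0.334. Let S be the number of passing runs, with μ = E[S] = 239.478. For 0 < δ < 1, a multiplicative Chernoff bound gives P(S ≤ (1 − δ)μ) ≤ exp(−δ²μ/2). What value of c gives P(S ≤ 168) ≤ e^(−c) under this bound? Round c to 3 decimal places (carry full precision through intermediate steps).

Write 168 = (1 − δ)μ, so δ = 1 − 168/239.478 = 0.2984742…
Then the exponent is δ²μ/2 = (μ − 168)²/(2μ) = 10.667169.

10.667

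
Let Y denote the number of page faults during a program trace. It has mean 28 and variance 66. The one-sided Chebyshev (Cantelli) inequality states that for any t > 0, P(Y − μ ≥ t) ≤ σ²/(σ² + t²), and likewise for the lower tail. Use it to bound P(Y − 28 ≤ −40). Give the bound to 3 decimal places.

Here σ² = 66 and t = 40, so σ² + t² = 1666.
Cantelli's bound: 66/1666 = 0.0396.

0.040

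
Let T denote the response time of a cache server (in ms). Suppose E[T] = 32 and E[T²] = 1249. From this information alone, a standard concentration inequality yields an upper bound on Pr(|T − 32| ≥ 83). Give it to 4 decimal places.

0.0327

The first two moments determine the variance, so Chebyshev's inequality is the sharpest standard bound available.
Var(T) = E[T²] − (E[T])² = 1249 − 1024 = 225.
Chebyshev's inequality: Pr(|T − μ| ≥ t) ≤ Var(T)/t² = 225/6889 = 0.0327.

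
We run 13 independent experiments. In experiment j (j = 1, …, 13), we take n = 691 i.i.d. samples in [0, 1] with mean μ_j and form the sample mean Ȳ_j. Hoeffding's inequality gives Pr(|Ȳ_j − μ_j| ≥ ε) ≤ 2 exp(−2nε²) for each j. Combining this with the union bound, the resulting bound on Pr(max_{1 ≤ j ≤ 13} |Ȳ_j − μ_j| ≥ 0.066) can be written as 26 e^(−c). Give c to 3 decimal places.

Union bound over the 13 events: Pr(max_{1 ≤ j ≤ 13} |Ȳ_j − μ_j| ≥ 0.066) ≤ 13·2·exp(−2nε²) = 26 exp(−2·691·0.066²).
So c = 2·691·0.066² = 6.0200.

6.020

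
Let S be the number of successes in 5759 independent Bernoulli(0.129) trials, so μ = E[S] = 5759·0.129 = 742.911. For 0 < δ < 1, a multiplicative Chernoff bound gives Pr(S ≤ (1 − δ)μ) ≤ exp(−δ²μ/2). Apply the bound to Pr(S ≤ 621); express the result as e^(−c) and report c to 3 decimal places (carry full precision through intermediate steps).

Write 621 = (1 − δ)μ, so δ = 1 − 621/742.911 = 0.1640991…
Then the exponent is δ²μ/2 = (μ − 621)²/(2μ) = 10.002741.

10.003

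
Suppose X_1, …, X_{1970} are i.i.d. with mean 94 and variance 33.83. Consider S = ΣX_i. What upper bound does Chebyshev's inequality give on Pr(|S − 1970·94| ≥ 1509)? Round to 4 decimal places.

Var(S) = n·Var(X_i) = 1970·33.83 = 66645.1.
Chebyshev: Pr(|S − 1970·94| ≥ 1509) ≤ Var(S)/1509² = 66645.1/2277081 = 0.0293.

0.0293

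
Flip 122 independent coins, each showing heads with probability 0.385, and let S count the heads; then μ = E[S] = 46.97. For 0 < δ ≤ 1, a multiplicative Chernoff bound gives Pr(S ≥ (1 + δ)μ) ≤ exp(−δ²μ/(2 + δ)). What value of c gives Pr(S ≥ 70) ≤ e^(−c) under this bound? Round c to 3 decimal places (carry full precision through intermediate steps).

4.534

Write 70 = (1 + δ)μ, so δ = 70/46.97 − 1 = 0.490313…
Then the exponent is δ²μ/(2 + δ) = (70 − μ)² / (μ·(2 + δ)) = 4.534333.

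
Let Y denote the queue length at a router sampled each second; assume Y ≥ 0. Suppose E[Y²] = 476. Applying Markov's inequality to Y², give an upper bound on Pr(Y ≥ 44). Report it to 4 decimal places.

0.2459

Since Y ≥ 0, the event {Y ≥ 44} is the same as {Y² ≥ 1936}.
Markov's inequality applied to Y² gives Pr(Y² ≥ 1936) ≤ E[Y²]/1936 = 476/1936 = 0.2459.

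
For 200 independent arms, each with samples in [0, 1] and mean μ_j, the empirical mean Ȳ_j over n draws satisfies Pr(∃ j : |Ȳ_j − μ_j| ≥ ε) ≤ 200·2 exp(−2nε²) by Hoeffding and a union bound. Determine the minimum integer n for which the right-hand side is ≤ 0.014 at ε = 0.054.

1760

Need 2·200·exp(−2nε²) ≤ 0.014, i.e. exp(−2nε²) ≤ 0.014/400.
So 2nε² ≥ ln(400/0.014) = 10.260162.
Hence n ≥ 10.260162/(2·0.054²) = 1759.287.
The smallest integer n is 1760.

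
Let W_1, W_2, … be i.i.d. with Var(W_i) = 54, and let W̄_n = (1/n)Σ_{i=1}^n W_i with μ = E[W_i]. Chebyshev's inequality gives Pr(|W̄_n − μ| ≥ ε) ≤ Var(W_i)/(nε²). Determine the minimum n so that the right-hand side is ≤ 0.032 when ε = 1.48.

771

Require 54/(n·1.48²) ≤ 0.032, i.e. n ≥ 54/(0.032·1.48²) = 770.407.
The smallest integer n is 771.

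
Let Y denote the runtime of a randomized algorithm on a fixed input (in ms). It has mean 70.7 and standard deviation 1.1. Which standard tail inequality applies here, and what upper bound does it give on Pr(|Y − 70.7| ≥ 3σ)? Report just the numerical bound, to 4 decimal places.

Mean and variance are known, so Chebyshev's inequality applies.
Chebyshev: Pr(|Y − μ| ≥ t) ≤ Var(Y)/t².
Var(Y) = σ² = 1.1² = 1.21.
t = 3·1.1 = 3.3.
Bound = 1.21 / 10.89 = 0.1111.

0.1111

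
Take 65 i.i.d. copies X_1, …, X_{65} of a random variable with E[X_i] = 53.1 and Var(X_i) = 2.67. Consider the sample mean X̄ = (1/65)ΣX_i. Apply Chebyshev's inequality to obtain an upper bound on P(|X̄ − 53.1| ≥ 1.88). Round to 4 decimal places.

Var(X̄) = Var(X_i)/n = 2.67/65 = 0.041077.
Chebyshev: P(|X̄ − 53.1| ≥ 1.88) ≤ Var(X̄)/(1.88)² = 2.67/(65·1.88²) = 0.0116.

0.0116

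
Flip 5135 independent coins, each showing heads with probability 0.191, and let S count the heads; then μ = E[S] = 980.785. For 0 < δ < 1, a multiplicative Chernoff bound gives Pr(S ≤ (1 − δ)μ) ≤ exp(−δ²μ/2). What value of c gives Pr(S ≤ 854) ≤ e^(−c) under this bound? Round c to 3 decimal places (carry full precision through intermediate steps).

8.195

Write 854 = (1 − δ)μ, so δ = 1 − 854/980.785 = 0.1292689…
Then the exponent is δ²μ/2 = (μ − 854)²/(2μ) = 8.194679.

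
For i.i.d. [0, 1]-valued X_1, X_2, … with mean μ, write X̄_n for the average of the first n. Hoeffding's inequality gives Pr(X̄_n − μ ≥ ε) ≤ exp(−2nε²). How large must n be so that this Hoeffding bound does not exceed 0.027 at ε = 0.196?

48

Require exp(−2nε²) ≤ 0.027, i.e. 2nε² ≥ ln(1/0.027) = 3.611918.
So n ≥ 3.611918 / (2·0.196²) = 47.011.
The smallest integer n is 48.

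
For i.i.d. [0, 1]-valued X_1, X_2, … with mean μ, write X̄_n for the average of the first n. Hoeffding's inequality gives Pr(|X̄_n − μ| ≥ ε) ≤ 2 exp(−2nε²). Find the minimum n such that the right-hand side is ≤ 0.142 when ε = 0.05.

530

Require 2·exp(−2nε²) ≤ 0.142, i.e. 2nε² ≥ ln(2/0.142) = 2.645075.
So n ≥ 2.645075 / (2·0.05²) = 529.015.
The smallest integer n is 530.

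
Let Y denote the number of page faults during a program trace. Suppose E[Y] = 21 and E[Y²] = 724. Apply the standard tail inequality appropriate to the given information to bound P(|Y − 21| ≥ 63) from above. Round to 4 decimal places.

The first two moments determine the variance, so Chebyshev's inequality is the sharpest standard bound available.
Var(Y) = E[Y²] − (E[Y])² = 724 − 441 = 283.
Chebyshev's inequality: P(|Y − μ| ≥ t) ≤ Var(Y)/t² = 283/3969 = 0.0713.

0.0713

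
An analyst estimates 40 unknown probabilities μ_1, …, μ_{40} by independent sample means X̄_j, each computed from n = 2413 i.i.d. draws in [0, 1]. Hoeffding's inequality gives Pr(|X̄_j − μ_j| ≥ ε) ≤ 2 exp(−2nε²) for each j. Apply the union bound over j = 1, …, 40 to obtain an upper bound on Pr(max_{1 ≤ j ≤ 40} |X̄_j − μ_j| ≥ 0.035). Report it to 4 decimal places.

Per-experiment Hoeffding bound: 2·exp(−2·2413·0.035²) = 2·exp(−5.91185) = 0.0054143.
Union bound over 40 events: 40·0.0054143 = 0.21657.

0.2166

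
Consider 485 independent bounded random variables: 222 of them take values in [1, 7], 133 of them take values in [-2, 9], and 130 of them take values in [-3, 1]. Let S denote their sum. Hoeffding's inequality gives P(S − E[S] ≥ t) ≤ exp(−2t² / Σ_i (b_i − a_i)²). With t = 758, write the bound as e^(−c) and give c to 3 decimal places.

43.919

Σ(b_i − a_i)² = 222·6² + 133·11² + 130·4² = 26165.
c = 2t² / 26165 = 2·758² / 26165 = 43.9185.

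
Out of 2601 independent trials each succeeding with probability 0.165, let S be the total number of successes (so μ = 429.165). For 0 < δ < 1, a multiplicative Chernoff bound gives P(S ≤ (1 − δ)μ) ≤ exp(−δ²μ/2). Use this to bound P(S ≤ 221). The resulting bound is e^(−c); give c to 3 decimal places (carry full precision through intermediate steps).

Write 221 = (1 − δ)μ, so δ = 1 − 221/429.165 = 0.4850465…
Then the exponent is δ²μ/2 = (μ − 221)²/(2μ) = 50.484857.

50.485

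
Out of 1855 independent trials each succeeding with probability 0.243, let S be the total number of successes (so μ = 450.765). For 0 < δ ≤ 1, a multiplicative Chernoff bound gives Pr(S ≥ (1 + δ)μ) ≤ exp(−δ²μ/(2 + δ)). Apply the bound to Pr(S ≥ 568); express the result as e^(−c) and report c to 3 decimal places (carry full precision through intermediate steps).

Write 568 = (1 + δ)μ, so δ = 568/450.765 − 1 = 0.2600801…
Then the exponent is δ²μ/(2 + δ) = (568 − μ)² / (μ·(2 + δ)) = 13.490889.

13.491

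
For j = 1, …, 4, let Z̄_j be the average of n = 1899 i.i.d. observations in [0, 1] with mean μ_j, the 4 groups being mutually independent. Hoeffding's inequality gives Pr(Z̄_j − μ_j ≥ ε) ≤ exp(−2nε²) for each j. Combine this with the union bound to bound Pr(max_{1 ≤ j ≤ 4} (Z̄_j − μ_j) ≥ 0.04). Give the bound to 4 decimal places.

0.0092

Per-experiment Hoeffding bound: exp(−2·1899·0.04²) = exp(−6.07680) = 0.0022955.
Union bound over 4 events: 4·0.0022955 = 0.00918.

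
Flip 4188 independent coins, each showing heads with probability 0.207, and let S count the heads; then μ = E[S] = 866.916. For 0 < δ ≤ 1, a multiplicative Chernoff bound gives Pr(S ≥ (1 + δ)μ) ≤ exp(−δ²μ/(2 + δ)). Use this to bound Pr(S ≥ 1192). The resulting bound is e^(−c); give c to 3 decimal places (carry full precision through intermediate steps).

Write 1192 = (1 + δ)μ, so δ = 1192/866.916 − 1 = 0.374989…
Then the exponent is δ²μ/(2 + δ) = (1192 − μ)² / (μ·(2 + δ)) = 51.327790.

51.328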